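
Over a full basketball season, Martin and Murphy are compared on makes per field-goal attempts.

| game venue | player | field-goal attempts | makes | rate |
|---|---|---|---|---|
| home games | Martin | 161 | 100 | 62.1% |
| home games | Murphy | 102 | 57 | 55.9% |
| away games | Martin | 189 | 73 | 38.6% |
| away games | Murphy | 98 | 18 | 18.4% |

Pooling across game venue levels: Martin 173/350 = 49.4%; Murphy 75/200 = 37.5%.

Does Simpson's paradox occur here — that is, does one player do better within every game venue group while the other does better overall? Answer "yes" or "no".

Within each game venue level (home games 62.1% vs 55.9%; away games 38.6% vs 18.4%), Martin has the higher rate every time. Pooled: 49.4% vs 37.5% — Martin has the higher rate overall. They agree.

no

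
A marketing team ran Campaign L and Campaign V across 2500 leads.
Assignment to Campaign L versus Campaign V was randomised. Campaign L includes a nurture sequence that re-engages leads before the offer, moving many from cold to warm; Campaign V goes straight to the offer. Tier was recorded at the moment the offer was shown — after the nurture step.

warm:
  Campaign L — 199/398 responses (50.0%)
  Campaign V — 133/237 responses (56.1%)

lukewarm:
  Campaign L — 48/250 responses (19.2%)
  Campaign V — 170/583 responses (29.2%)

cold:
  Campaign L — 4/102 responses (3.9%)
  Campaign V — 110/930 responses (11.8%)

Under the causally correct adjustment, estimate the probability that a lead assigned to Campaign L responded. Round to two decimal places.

0.33

Because the campaign influences engagement tier, engagement tier is a post-treatment mediator, not a confounder. Stratifying on it would bias the estimate; the causal effect is the crude pooled difference.
So P(outcome | do(Campaign L)) is just the pooled rate for Campaign L: 251/750 = 0.335.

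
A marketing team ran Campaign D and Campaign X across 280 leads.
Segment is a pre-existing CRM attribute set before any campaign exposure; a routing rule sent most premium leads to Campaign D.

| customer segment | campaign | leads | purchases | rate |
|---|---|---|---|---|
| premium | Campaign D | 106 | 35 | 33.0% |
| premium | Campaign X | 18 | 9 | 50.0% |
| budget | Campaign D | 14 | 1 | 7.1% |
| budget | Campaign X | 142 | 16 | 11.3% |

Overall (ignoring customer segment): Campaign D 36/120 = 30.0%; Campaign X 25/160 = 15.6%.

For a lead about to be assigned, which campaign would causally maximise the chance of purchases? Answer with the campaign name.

The stratified and pooled comparisons disagree (Campaign X wins within each customer segment; Campaign D wins overall), so the answer turns on the causal role of customer segment.
Nothing the campaign does changes customer segment; the imbalance is an allocation artefact. With customer segment also predicting the outcome, the pooled figure is confounded, and the within-stratum comparison is the causal one.
Within each level — premium: 33.0% vs 50.0%; budget: 7.1% vs 11.3% — Campaign X is higher every time.

Campaign X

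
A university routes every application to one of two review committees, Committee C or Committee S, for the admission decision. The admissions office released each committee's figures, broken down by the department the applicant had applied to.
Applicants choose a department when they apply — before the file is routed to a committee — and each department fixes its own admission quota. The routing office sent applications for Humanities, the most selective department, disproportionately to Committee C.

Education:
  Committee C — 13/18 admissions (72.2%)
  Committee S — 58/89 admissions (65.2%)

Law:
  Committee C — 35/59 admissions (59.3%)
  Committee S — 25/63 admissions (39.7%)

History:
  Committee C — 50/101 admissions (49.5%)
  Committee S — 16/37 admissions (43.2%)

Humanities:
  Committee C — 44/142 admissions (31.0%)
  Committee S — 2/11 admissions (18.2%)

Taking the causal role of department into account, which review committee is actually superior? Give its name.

Committee C

Within every department level Committee C has the higher rate, yet pooled Committee S does — Simpson's reversal.
Nothing the review committee does changes department; the imbalance is an allocation artefact. With department also predicting the outcome, the pooled figure is confounded, and the within-stratum comparison is the causal one.
Within each level — Education: 72.2% vs 65.2%; Law: 59.3% vs 39.7%; History: 49.5% vs 43.2%; Humanities: 31.0% vs 18.2% — Committee C is higher every time.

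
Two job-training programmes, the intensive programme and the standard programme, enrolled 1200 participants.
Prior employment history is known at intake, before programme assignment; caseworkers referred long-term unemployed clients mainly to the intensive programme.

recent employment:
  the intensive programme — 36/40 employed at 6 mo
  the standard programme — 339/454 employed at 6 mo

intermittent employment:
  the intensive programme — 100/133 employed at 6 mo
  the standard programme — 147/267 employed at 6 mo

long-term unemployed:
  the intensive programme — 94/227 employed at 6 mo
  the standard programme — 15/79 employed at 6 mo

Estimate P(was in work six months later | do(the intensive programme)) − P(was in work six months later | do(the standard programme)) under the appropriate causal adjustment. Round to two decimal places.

Prior employment history is set before the programme has any effect — it is not caused by the programme — and it independently drives the outcome. That makes it a confounder, so the causal comparison is within prior employment history levels.
Adjusting over the population distribution of prior employment history: 0.412·(0.900−0.747) + 0.333·(0.752−0.551) + 0.255·(0.414−0.190) = +0.187.

+0.19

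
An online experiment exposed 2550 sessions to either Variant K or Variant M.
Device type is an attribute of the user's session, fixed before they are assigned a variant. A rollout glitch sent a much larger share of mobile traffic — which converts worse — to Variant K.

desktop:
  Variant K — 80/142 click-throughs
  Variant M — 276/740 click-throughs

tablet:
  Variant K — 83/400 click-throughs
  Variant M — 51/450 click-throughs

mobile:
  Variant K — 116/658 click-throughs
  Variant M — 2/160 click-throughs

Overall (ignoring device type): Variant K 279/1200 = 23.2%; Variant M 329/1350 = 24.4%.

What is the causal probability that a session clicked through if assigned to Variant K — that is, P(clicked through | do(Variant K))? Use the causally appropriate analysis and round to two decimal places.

Here device type is a common cause — it drives both which variant a case falls under and the outcome. The crude comparison mixes populations; the stratum-specific rates are the causally relevant ones.
Standardising Variant K to the population device type mix: 0.346·80/142 + 0.333·83/400 + 0.321·116/658 = 0.321.

0.32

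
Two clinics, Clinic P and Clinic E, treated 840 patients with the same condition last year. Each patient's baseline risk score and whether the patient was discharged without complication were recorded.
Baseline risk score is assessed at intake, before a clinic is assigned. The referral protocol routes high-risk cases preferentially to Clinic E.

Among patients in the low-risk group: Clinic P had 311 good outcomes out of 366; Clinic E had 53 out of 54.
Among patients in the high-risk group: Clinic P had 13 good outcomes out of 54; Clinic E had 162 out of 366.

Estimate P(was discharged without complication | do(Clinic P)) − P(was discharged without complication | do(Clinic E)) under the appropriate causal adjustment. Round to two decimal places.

Within every baseline risk score level Clinic E has the higher rate, yet pooled Clinic P does — Simpson's reversal.
Baseline risk score satisfies the back-door criterion: it is not a descendant of the clinic, and it blocks the spurious path from clinic to outcome. Adjusting for it (i.e., using the within-baseline risk score rates) gives the causal effect.
Adjusting over the population distribution of baseline risk score: 0.500·(0.850−0.981) + 0.500·(0.241−0.443) = -0.167.

-0.17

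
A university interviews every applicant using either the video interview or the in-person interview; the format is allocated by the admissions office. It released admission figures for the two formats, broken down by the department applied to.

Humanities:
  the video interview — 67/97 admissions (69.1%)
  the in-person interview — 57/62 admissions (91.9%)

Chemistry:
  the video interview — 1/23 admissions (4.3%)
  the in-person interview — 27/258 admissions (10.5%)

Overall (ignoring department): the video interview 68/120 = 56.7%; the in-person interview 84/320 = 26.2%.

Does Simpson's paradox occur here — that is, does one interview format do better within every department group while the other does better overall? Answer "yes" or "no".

yes

Within each department level (Humanities 69.1% vs 91.9%; Chemistry 4.3% vs 10.5%), the in-person interview has the higher rate every time. Pooled: 56.7% vs 26.2% — the video interview has the higher rate overall. The two comparisons disagree.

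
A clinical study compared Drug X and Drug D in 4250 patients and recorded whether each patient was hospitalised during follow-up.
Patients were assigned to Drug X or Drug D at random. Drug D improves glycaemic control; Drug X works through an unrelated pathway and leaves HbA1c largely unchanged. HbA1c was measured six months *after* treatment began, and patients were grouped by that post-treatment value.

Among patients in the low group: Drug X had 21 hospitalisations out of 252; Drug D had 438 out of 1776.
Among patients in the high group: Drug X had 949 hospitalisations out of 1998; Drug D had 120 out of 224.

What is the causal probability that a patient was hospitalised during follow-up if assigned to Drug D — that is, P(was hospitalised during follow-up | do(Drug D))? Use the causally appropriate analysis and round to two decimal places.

Because the drug influences HbA1c, HbA1c is a post-treatment mediator, not a confounder. Stratifying on it would bias the estimate; the causal effect is the crude pooled difference.
So P(outcome | do(Drug D)) is just the pooled rate for Drug D: 558/2000 = 0.279.

0.28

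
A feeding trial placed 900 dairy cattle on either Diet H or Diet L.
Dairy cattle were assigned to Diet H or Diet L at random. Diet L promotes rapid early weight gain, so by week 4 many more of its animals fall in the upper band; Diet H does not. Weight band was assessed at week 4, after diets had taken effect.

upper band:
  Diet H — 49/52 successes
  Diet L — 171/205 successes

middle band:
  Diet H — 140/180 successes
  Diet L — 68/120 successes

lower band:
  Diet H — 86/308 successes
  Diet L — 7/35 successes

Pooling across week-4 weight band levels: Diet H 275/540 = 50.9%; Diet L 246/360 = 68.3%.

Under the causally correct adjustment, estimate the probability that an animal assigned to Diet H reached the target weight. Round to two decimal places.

Within every week-4 weight band level Diet H has the higher rate, yet pooled Diet L does — Simpson's reversal.
Stratifying would compare diets among dairy cattle the diets themselves sorted into week-4 weight band groups — a form of selection on an intermediate. The unconditioned pooled rates give the total causal effect.
So P(outcome | do(Diet H)) is just the pooled rate for Diet H: 275/540 = 0.509.

0.51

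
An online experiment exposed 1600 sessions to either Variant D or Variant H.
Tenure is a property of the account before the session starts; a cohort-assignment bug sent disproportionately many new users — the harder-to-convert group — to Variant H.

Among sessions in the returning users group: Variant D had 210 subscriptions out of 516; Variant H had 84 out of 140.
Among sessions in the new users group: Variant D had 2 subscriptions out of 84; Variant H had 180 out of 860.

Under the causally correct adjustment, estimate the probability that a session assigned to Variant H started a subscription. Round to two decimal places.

The stratified and pooled comparisons disagree (Variant H wins within each user tenure; Variant D wins overall), so the answer turns on the causal role of user tenure.
User tenure is set before the variant has any effect — it is not caused by the variant — and it independently drives the outcome. That makes it a confounder, so the causal comparison is within user tenure levels.
Standardising Variant H to the population user tenure mix: 0.410·84/140 + 0.590·180/860 = 0.369.

0.37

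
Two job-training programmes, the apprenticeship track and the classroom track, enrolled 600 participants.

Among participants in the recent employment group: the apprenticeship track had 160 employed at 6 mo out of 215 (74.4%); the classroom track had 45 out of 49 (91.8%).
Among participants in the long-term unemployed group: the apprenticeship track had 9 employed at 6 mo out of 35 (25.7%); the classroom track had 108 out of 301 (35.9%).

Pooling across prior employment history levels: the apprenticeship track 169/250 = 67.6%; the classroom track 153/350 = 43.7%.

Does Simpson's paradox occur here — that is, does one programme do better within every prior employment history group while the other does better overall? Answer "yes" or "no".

yes

Within each prior employment history level (recent employment 74.4% vs 91.8%; long-term unemployed 25.7% vs 35.9%), the classroom track has the higher rate every time. Pooled: 67.6% vs 43.7% — the apprenticeship track has the higher rate overall. The two comparisons disagree.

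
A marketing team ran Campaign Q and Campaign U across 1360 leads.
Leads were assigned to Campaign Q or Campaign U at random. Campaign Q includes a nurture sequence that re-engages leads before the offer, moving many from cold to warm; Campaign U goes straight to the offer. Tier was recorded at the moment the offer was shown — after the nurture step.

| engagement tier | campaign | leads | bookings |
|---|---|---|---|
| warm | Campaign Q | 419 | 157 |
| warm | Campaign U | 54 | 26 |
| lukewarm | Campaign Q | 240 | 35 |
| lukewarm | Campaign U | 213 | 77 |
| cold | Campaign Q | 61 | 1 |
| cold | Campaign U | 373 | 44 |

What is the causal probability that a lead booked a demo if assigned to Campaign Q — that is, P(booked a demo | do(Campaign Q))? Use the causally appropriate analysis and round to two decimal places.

The engagement tier-specific comparison favours Campaign U throughout, but the pooled figures favour Campaign Q. The question is whether to condition on engagement tier.
Engagement tier here is a post-treatment variable shaped by the campaign; conditioning on it would introduce bias rather than remove it. The overall comparison is the causal one.
So P(outcome | do(Campaign Q)) is just the pooled rate for Campaign Q: 193/720 = 0.268.

0.27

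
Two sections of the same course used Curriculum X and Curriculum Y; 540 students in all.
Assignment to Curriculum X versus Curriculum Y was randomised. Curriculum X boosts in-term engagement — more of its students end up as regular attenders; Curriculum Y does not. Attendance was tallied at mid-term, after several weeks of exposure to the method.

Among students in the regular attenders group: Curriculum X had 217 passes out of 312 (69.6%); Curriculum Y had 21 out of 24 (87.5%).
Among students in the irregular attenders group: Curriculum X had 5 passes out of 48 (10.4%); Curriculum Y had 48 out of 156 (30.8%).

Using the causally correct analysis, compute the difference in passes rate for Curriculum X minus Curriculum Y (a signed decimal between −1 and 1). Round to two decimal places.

+0.23

The stratified and pooled comparisons disagree (Curriculum Y wins within each mid-term attendance; Curriculum X wins overall), so the answer turns on the causal role of mid-term attendance.
Mid-term attendance is recorded after the teaching method and is itself shifted by it — it sits on the causal path from teaching method to outcome. Conditioning on a mediator would strip out part of the effect we want; the pooled comparison gives the total causal effect.
The causal difference is the pooled difference: 0.617 − 0.383 = +0.233.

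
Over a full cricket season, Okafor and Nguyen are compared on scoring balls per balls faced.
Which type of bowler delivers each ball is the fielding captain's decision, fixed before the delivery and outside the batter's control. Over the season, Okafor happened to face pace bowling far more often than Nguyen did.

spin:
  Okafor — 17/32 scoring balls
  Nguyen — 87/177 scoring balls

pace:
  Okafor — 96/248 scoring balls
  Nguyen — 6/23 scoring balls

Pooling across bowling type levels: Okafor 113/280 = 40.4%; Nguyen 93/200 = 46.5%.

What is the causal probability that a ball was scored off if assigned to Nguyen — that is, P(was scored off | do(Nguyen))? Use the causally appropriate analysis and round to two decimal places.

0.36

The bowling type-specific comparison favours Okafor throughout, but the pooled figures favour Nguyen. The question is whether to condition on bowling type.
The imbalance in bowling type arose from how balls faced were allocated, not from anything the player did; and bowling type independently affects the outcome. The pooled gap is confounded — condition on bowling type.
Standardising Nguyen to the population bowling type mix: 0.435·87/177 + 0.565·6/23 = 0.361.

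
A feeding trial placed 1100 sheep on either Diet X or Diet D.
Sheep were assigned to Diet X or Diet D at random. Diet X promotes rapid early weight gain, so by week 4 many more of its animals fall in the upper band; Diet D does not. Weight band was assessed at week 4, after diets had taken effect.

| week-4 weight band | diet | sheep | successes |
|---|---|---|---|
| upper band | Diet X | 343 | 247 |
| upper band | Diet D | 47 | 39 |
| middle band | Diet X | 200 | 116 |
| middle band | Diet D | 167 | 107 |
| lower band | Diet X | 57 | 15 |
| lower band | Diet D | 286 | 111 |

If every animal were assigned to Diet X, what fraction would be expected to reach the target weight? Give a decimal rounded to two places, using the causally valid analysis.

0.63

The week-4 weight band-specific comparison favours Diet D throughout, but the pooled figures favour Diet X. The question is whether to condition on week-4 weight band.
Week-4 weight band is downstream of the diet. One should not condition on a consequence of treatment, so the overall rates are the right comparison.
So P(outcome | do(Diet X)) is just the pooled rate for Diet X: 378/600 = 0.630.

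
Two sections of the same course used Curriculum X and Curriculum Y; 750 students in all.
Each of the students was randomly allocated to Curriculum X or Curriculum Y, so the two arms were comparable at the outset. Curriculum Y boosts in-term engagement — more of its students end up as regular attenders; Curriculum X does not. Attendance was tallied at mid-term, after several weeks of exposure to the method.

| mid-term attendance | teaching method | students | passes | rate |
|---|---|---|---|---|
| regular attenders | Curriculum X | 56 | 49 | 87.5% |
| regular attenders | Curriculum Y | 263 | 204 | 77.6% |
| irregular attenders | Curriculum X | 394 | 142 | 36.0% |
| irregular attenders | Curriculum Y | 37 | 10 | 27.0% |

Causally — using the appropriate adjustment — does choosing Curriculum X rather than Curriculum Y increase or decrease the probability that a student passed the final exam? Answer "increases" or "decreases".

Curriculum X is higher inside every mid-term attendance stratum but Curriculum Y is higher in aggregate. Whether to stratify depends on how mid-term attendance relates to the teaching method.
Mid-term attendance lies on the pathway teaching method → mid-term attendance → outcome, so adjusting for it blocks the indirect effect. For the total causal effect of teaching method, use the unadjusted pooled rates.
Pooled: Curriculum X 42.4% vs Curriculum Y 71.3%; Curriculum Y is higher overall.

decreases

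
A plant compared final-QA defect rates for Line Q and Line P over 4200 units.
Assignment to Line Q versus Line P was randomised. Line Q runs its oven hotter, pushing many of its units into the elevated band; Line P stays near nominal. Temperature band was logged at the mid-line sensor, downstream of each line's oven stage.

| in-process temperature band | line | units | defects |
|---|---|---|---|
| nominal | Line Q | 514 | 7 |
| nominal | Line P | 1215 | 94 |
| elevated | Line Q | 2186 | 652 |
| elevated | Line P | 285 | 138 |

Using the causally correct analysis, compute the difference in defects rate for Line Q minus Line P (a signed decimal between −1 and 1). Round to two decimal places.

+0.09

The in-process temperature band-specific comparison favours Line Q throughout, but the pooled figures favour Line P. The question is whether to condition on in-process temperature band.
In-process temperature band here is a post-treatment variable shaped by the line; conditioning on it would introduce bias rather than remove it. The overall comparison is the causal one.
The causal difference is the pooled difference: 0.244 − 0.155 = +0.089.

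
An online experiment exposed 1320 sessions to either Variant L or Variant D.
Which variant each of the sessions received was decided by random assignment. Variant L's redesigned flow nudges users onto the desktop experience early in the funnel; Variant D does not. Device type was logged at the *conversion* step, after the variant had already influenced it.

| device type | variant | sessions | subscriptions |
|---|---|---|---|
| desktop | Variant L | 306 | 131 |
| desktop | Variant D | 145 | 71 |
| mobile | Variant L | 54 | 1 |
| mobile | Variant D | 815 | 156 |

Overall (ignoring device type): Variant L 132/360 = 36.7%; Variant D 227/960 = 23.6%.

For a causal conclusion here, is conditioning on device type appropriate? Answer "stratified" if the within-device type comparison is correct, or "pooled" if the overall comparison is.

Device type is downstream of the variant. One should not condition on a consequence of treatment, so the overall rates are the right comparison.
Pooled: Variant L 36.7% vs Variant D 23.6%; Variant L is higher overall.

pooled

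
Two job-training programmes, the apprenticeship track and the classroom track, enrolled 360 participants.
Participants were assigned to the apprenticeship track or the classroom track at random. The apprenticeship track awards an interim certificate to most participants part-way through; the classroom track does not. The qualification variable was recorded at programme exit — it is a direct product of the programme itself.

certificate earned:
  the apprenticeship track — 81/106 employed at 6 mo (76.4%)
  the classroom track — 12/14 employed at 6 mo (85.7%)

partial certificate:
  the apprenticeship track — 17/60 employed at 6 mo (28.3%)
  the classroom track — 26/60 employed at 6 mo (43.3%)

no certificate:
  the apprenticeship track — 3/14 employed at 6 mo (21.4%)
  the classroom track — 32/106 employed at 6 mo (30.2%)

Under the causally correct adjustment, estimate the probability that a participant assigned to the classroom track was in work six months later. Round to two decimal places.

0.39

Within every qualification attained during the programme level the classroom track has the higher rate, yet pooled the apprenticeship track does — Simpson's reversal.
Qualification attained during the programme lies on the pathway programme → qualification attained during the programme → outcome, so adjusting for it blocks the indirect effect. For the total causal effect of programme, use the unadjusted pooled rates.
So P(outcome | do(the classroom track)) is just the pooled rate for the classroom track: 70/180 = 0.389.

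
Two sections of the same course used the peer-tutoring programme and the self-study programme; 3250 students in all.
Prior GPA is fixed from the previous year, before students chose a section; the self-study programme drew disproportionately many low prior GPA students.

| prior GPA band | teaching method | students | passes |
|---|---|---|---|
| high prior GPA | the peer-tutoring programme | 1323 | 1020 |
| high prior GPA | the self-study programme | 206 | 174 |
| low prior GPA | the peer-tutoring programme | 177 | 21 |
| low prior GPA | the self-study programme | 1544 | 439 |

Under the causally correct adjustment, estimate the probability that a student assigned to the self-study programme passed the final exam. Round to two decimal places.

0.55

The stratified and pooled comparisons disagree (the self-study programme wins within each prior GPA band; the peer-tutoring programme wins overall), so the answer turns on the causal role of prior GPA band.
Since prior GPA band is a pre-existing factor (not a product of the teaching method) and it affects the outcome on its own, it is a confounder. The stratified rates, not the pooled rate, identify the causal effect.
Standardising the self-study programme to the population prior GPA band mix: 0.470·174/206 + 0.530·439/1544 = 0.548.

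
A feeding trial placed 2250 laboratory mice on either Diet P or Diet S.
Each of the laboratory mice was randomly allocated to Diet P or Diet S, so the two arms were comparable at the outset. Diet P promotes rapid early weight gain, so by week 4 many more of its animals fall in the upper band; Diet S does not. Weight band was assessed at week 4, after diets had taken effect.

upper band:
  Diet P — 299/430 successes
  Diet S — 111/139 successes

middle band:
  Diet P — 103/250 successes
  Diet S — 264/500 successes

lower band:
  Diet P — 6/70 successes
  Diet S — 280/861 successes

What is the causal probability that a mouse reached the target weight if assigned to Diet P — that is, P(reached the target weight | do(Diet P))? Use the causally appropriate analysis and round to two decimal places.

0.54

Week-4 weight band is recorded after the diet and is itself shifted by it — it sits on the causal path from diet to outcome. Conditioning on a mediator would strip out part of the effect we want; the pooled comparison gives the total causal effect.
So P(outcome | do(Diet P)) is just the pooled rate for Diet P: 408/750 = 0.544.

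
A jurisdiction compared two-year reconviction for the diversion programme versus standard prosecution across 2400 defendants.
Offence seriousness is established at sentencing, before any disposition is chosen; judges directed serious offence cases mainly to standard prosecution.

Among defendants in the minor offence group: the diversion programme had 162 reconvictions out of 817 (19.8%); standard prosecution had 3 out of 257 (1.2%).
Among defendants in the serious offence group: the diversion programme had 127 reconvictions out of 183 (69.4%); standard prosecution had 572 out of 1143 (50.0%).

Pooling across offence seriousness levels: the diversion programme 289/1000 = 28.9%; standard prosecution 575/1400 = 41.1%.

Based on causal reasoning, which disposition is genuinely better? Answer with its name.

Within every offence seriousness level standard prosecution has the lower rate, yet pooled the diversion programme does — Simpson's reversal.
Here offence seriousness is a common cause — it drives both which disposition a case falls under and the outcome. The crude comparison mixes populations; the stratum-specific rates are the causally relevant ones.
Within each level — minor offence: 19.8% vs 1.2%; serious offence: 69.4% vs 50.0% — standard prosecution is lower every time.

standard prosecution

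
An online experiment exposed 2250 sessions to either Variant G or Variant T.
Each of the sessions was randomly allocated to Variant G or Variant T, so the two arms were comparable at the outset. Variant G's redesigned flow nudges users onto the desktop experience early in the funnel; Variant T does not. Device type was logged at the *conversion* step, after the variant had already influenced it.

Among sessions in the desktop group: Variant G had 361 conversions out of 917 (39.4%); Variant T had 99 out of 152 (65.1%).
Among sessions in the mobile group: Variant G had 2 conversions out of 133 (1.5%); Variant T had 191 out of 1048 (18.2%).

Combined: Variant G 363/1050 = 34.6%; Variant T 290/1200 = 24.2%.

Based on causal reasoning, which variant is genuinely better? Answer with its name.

Variant G

Device type here is a post-treatment variable shaped by the variant; conditioning on it would introduce bias rather than remove it. The overall comparison is the causal one.
Pooled: Variant G 34.6% vs Variant T 24.2%; Variant G is higher overall.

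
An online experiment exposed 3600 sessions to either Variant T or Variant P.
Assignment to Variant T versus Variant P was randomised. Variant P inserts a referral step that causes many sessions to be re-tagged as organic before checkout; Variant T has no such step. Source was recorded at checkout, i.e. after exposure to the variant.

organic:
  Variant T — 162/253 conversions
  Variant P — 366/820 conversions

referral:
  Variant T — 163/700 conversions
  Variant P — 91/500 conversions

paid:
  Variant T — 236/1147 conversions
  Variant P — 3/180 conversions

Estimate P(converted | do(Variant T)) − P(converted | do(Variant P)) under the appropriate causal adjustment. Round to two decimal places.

-0.04

Variant T is higher inside every traffic source stratum but Variant P is higher in aggregate. Whether to stratify depends on how traffic source relates to the variant.
Because the variant influences traffic source, traffic source is a post-treatment mediator, not a confounder. Stratifying on it would bias the estimate; the causal effect is the crude pooled difference.
The causal difference is the pooled difference: 0.267 − 0.307 = -0.040.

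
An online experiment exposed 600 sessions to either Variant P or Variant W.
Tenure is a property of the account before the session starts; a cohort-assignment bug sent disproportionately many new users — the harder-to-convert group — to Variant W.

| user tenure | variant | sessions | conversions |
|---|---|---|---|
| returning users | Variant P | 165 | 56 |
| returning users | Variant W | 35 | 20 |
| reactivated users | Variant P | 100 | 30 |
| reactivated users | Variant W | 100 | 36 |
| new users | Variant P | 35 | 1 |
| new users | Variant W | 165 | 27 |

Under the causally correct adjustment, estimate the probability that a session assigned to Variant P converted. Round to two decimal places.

User tenure differs across variants for reasons unrelated to any effect of the variant itself, and it separately predicts the outcome — a classic confounder. We must compare within user tenure levels.
Standardising Variant P to the population user tenure mix: 0.333·56/165 + 0.333·30/100 + 0.333·1/35 = 0.223.

0.22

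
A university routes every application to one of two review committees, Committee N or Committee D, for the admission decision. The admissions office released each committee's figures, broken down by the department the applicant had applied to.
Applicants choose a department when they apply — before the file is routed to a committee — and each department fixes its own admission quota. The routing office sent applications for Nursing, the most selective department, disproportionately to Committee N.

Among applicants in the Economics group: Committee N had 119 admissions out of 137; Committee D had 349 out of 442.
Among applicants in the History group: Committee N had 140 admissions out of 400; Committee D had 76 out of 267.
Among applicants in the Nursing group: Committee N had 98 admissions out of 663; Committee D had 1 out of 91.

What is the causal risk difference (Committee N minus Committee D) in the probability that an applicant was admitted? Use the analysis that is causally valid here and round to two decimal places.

+0.10

Here department is a common cause — it drives both which review committee a case falls under and the outcome. The crude comparison mixes populations; the stratum-specific rates are the causally relevant ones.
Adjusting over the population distribution of department: 0.289·(0.869−0.790) + 0.334·(0.350−0.285) + 0.377·(0.148−0.011) = +0.096.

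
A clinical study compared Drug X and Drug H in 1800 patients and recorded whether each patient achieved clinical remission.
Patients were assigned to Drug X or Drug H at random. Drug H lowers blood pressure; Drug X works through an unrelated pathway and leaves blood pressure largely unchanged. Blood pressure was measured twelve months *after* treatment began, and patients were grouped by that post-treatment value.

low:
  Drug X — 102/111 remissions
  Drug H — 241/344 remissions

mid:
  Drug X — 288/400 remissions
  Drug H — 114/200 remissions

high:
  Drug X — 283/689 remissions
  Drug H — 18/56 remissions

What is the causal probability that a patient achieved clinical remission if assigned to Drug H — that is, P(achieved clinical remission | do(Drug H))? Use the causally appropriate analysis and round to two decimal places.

0.62

Blood pressure is recorded after the drug and is itself shifted by it — it sits on the causal path from drug to outcome. Conditioning on a mediator would strip out part of the effect we want; the pooled comparison gives the total causal effect.
So P(outcome | do(Drug H)) is just the pooled rate for Drug H: 373/600 = 0.622.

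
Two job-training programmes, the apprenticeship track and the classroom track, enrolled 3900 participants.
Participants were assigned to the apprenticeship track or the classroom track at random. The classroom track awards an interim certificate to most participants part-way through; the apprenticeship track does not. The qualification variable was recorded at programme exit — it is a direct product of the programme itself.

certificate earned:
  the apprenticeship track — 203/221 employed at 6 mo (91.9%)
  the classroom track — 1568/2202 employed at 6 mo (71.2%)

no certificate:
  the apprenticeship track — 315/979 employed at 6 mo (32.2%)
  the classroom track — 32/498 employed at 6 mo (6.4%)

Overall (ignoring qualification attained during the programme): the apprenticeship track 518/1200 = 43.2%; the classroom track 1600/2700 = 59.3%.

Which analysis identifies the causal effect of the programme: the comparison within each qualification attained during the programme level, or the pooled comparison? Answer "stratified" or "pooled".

The qualification attained during the programme-specific comparison favours the apprenticeship track throughout, but the pooled figures favour the classroom track. The question is whether to condition on qualification attained during the programme.
Stratifying would compare programmes among participants the programmes themselves sorted into qualification attained during the programme groups — a form of selection on an intermediate. The unconditioned pooled rates give the total causal effect.
Pooled: the apprenticeship track 43.2% vs the classroom track 59.3%; the classroom track is higher overall.

pooled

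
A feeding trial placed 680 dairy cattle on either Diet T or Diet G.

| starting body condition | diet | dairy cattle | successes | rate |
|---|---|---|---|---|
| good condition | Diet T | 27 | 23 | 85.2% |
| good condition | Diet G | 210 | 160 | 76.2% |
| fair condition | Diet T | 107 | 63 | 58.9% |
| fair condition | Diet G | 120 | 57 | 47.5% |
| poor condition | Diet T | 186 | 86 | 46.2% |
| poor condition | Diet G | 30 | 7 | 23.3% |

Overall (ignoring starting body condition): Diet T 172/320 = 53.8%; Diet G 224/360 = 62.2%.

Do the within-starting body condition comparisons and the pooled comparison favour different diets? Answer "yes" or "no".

yes

Within each starting body condition level (good condition 85.2% vs 76.2%; fair condition 58.9% vs 47.5%; poor condition 46.2% vs 23.3%), Diet T has the higher rate every time. Pooled: 53.8% vs 62.2% — Diet G has the higher rate overall. The two comparisons disagree.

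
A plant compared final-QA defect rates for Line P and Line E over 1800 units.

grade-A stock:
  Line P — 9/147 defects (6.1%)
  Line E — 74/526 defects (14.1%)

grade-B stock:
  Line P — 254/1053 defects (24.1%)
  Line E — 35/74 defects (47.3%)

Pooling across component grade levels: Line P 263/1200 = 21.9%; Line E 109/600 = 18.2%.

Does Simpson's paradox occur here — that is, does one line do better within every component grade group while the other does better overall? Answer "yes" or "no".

Within each component grade level (grade-A stock 6.1% vs 14.1%; grade-B stock 24.1% vs 47.3%), Line P has the lower rate every time. Pooled: 21.9% vs 18.2% — Line E has the lower rate overall. The two comparisons disagree.

yes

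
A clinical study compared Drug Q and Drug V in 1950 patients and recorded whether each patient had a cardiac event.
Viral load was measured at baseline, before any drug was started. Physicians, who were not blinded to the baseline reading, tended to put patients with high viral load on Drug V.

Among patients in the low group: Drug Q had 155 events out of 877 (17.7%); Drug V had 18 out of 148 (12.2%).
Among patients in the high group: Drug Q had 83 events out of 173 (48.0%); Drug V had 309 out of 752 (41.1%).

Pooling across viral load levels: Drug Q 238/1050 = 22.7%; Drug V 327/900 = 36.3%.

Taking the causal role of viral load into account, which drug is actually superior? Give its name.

Drug V

Drug V is lower inside every viral load stratum but Drug Q is lower in aggregate. Whether to stratify depends on how viral load relates to the drug.
Since viral load is a pre-existing factor (not a product of the drug) and it affects the outcome on its own, it is a confounder. The stratified rates, not the pooled rate, identify the causal effect.
Within each level — low: 17.7% vs 12.2%; high: 48.0% vs 41.1% — Drug V is lower every time.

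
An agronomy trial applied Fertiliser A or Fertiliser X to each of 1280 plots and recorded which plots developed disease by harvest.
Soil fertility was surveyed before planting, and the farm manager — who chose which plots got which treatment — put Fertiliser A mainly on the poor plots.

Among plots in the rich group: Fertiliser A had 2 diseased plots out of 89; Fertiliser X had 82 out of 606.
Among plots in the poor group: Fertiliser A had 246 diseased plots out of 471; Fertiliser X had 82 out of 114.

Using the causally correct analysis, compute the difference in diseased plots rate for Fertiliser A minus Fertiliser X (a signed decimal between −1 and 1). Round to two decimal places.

The soil fertility-specific comparison favours Fertiliser A throughout, but the pooled figures favour Fertiliser X. The question is whether to condition on soil fertility.
Soil fertility satisfies the back-door criterion: it is not a descendant of the fertiliser, and it blocks the spurious path from fertiliser to outcome. Adjusting for it (i.e., using the within-soil fertility rates) gives the causal effect.
Adjusting over the population distribution of soil fertility: 0.543·(0.022−0.135) + 0.457·(0.522−0.719) = -0.151.

-0.15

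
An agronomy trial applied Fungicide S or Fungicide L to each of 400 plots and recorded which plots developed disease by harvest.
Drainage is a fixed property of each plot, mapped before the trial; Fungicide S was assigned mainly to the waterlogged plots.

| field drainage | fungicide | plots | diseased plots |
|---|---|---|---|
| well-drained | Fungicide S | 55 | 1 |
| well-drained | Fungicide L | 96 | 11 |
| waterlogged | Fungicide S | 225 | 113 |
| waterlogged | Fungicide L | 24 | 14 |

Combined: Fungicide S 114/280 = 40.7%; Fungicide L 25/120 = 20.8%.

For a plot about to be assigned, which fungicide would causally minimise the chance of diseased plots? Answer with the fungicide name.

Fungicide S

The imbalance in field drainage arose from how plots were allocated, not from anything the fungicide did; and field drainage independently affects the outcome. The pooled gap is confounded — condition on field drainage.
Within each level — well-drained: 1.8% vs 11.5%; waterlogged: 50.2% vs 58.3% — Fungicide S is lower every time.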